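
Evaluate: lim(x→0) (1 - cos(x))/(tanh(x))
This is a 0/0 indeterminate form.

Apply L'Hôpital's rule: differentiate numerator and denominator separately.
  f(x) = 1 - cos(x)   ⇒   f'(x) = sin(x)
  g(x) = tanh(x)   ⇒   g'(x) = 1 - tanh(x)^2
  lim(x→0) f'(x)/g'(x) = lim(x→0) (sin(x))/(1 - tanh(x)^2)
  = 0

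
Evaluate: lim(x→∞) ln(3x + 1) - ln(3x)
This is an ∞-∞ indeterminate form.

Combine fractions or rationalize to convert ∞-∞ to 0/0 form:
  lim(x→∞) ln(3x + 1) - ln(3x) = 0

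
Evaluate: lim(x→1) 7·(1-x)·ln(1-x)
This is a 0·∞ indeterminate form.

Rewrite 0·∞ as a quotient (0/0 or ∞/∞ form), then apply L'Hôpital's rule:
  lim(x→1) 7·(1-x)·ln(1-x) = 0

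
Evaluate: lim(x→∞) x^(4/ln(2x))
This is an exponential indeterminate form.

For exponential indeterminate forms, take the natural log:
  Let L = lim(x→∞) x^(4/ln(2x))
  Then ln(L) = lim(x→∞) [exponent × ln(base)]
  Evaluate using L'Hôpital or standard limits, then exponentiate.
  L = e^(4)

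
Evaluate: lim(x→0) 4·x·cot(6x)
This is a 0·∞ indeterminate form.

Rewrite 0·∞ as a quotient (0/0 or ∞/∞ form), then apply L'Hôpital's rule:
  lim(x→0) 4·x·cot(6x) = 2/3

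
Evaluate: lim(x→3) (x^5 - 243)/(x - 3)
This is a standard limit.

Factor or rationalize the expression:
  lim(x→3) (x^5 - 243)/(x - 3) = 405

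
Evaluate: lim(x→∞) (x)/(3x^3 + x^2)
This is an ∞/∞ indeterminate form.

Apply L'Hôpital's rule: differentiate numerator and denominator separately.
  f(x) = x   ⇒   f'(x) = 1
  g(x) = 3·x^3 + x^2   ⇒   g'(x) = 9·x^2 + 2·x
  lim(x→∞) f'(x)/g'(x) = lim(x→∞) (1)/(9·x^2 + 2·x)
  = 0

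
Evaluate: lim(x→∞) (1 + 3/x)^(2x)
This is an exponential indeterminate form.

For exponential indeterminate forms, take the natural log:
  Let L = lim(x→∞) (1 + 3/x)^(2x)
  Then ln(L) = lim(x→∞) [exponent × ln(base)]
  Evaluate using L'Hôpital or standard limits, then exponentiate.
  L = e^(6)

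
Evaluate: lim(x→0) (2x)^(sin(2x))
This is an exponential indeterminate form.

For exponential indeterminate forms, take the natural log:
  Let L = lim(x→0) (2x)^(sin(2x))
  Then ln(L) = lim(x→0) [exponent × ln(base)]
  Evaluate using L'Hôpital or standard limits, then exponentiate.
  L = 1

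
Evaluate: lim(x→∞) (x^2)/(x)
This is an ∞/∞ indeterminate form.

Apply L'Hôpital's rule: differentiate numerator and denominator separately.
  f(x) = x^2   ⇒   f'(x) = 2·x
  g(x) = x   ⇒   g'(x) = 1
  lim(x→∞) f'(x)/g'(x) = lim(x→∞) (2·x)/(1)
  = ∞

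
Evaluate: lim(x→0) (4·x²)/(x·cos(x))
This is a 0/0 indeterminate form.

Apply L'Hôpital's rule: differentiate numerator and denominator separately.
  f(x) = 4·x^2   ⇒   f'(x) = 8·x
  g(x) = x·cos(x)   ⇒   g'(x) = -x·sin(x) + cos(x)
  lim(x→0) f'(x)/g'(x) = lim(x→0) (8·x)/(-x·sin(x) + cos(x))
  = 0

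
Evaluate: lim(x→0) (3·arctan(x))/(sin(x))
This is a 0/0 indeterminate form.

Apply L'Hôpital's rule: differentiate numerator and denominator separately.
  f(x) = 3·atan(x)   ⇒   f'(x) = 3/(x^2 + 1)
  g(x) = sin(x)   ⇒   g'(x) = cos(x)
  lim(x→0) f'(x)/g'(x) = lim(x→0) (3/(x^2 + 1))/(cos(x))
  = 3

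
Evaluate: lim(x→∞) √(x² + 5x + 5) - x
This is an ∞-∞ indeterminate form.

Combine fractions or rationalize to convert ∞-∞ to 0/0 form:
  lim(x→∞) √(x² + 5x + 5) - x = 5/2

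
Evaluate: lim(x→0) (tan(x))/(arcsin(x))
This is a 0/0 indeterminate form.

Apply L'Hôpital's rule: differentiate numerator and denominator separately.
  f(x) = tan(x)   ⇒   f'(x) = tan(x)^2 + 1
  g(x) = asin(x)   ⇒   g'(x) = 1/sqrt(1 - x^2)
  lim(x→0) f'(x)/g'(x) = lim(x→0) (tan(x)^2 + 1)/(1/sqrt(1 - x^2))
  = 1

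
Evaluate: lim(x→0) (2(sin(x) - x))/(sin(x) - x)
This is a 0/0 indeterminate form.

Apply L'Hôpital's rule: differentiate numerator and denominator separately.
  f(x) = -2·x + 2·sin(x)   ⇒   f'(x) = 2·cos(x) - 2
  g(x) = -x + sin(x)   ⇒   g'(x) = cos(x) - 1
  lim(x→0) f'(x)/g'(x) = lim(x→0) (2·cos(x) - 2)/(cos(x) - 1)
  = 2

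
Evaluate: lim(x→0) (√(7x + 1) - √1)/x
This is a standard limit.

Factor or rationalize the expression:
  lim(x→0) (√(7x + 1) - √1)/x = 7/2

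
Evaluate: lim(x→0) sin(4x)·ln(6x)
This is a 0·∞ indeterminate form.

Rewrite 0·∞ as a quotient (0/0 or ∞/∞ form), then apply L'Hôpital's rule:
  lim(x→0) sin(4x)·ln(6x) = 0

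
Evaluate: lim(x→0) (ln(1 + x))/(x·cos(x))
This is a 0/0 indeterminate form.

Apply L'Hôpital's rule: differentiate numerator and denominator separately.
  f(x) = ln(x + 1)   ⇒   f'(x) = 1/(x + 1)
  g(x) = x·cos(x)   ⇒   g'(x) = -x·sin(x) + cos(x)
  lim(x→0) f'(x)/g'(x) = lim(x→0) (1/(x + 1))/(-x·sin(x) + cos(x))
  = 1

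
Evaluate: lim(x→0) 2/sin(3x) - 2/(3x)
This is an ∞-∞ indeterminate form.

Combine fractions or rationalize to convert ∞-∞ to 0/0 form:
  lim(x→0) 2/sin(3x) - 2/(3x) = 0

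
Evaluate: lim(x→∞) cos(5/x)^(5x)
This is an exponential indeterminate form.

For exponential indeterminate forms, take the natural log:
  Let L = lim(x→∞) cos(5/x)^(5x)
  Then ln(L) = lim(x→∞) [exponent × ln(base)]
  Evaluate using L'Hôpital or standard limits, then exponentiate.
  L = 1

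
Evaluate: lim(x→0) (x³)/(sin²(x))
This is a 0/0 indeterminate form.

Apply L'Hôpital's rule: differentiate numerator and denominator separately.
  f(x) = x^3   ⇒   f'(x) = 3·x^2
  g(x) = sin(x)^2   ⇒   g'(x) = 2·sin(x)·cos(x)
  lim(x→0) f'(x)/g'(x) = lim(x→0) (3·x^2)/(2·sin(x)·cos(x))
  = 0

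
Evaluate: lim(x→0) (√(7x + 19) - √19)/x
This is a standard limit.

Factor or rationalize the expression:
  lim(x→0) (√(7x + 19) - √19)/x = 7·sqrt(19)/38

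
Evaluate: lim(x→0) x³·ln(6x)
This is a 0·∞ indeterminate form.

Rewrite 0·∞ as a quotient (0/0 or ∞/∞ form), then apply L'Hôpital's rule:
  lim(x→0) x³·ln(6x) = 0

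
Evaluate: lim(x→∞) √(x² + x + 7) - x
This is an ∞-∞ indeterminate form.

Combine fractions or rationalize to convert ∞-∞ to 0/0 form:
  lim(x→∞) √(x² + x + 7) - x = 1/2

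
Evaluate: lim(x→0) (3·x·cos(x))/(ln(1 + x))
This is a 0/0 indeterminate form.

Apply L'Hôpital's rule: differentiate numerator and denominator separately.
  f(x) = 3·x·cos(x)   ⇒   f'(x) = -3·x·sin(x) + 3·cos(x)
  g(x) = ln(x + 1)   ⇒   g'(x) = 1/(x + 1)
  lim(x→0) f'(x)/g'(x) = lim(x→0) (-3·x·sin(x) + 3·cos(x))/(1/(x + 1))
  = 3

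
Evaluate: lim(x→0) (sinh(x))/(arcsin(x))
This is a 0/0 indeterminate form.

Apply L'Hôpital's rule: differentiate numerator and denominator separately.
  f(x) = sinh(x)   ⇒   f'(x) = cosh(x)
  g(x) = asin(x)   ⇒   g'(x) = 1/sqrt(1 - x^2)
  lim(x→0) f'(x)/g'(x) = lim(x→0) (cosh(x))/(1/sqrt(1 - x^2))
  = 1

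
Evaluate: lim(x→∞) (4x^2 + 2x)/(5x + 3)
This is an ∞/∞ indeterminate form.

Apply L'Hôpital's rule: differentiate numerator and denominator separately.
  f(x) = 4·x^2 + 2·x   ⇒   f'(x) = 8·x + 2
  g(x) = 5·x + 3   ⇒   g'(x) = 5
  lim(x→∞) f'(x)/g'(x) = lim(x→∞) (8·x + 2)/(5)
  = ∞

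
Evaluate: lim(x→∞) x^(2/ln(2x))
This is an exponential indeterminate form.

For exponential indeterminate forms, take the natural log:
  Let L = lim(x→∞) x^(2/ln(2x))
  Then ln(L) = lim(x→∞) [exponent × ln(base)]
  Evaluate using L'Hôpital or standard limits, then exponentiate.
  L = e²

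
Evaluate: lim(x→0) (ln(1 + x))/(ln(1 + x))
This is a 0/0 indeterminate form.

Apply L'Hôpital's rule: differentiate numerator and denominator separately.
  f(x) = ln(x + 1)   ⇒   f'(x) = 1/(x + 1)
  g(x) = ln(x + 1)   ⇒   g'(x) = 1/(x + 1)
  lim(x→0) f'(x)/g'(x) = lim(x→0) (1/(x + 1))/(1/(x + 1))
  = 1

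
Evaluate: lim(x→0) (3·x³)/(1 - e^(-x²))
This is a 0/0 indeterminate form.

Apply L'Hôpital's rule: differentiate numerator and denominator separately.
  f(x) = 3·x^3   ⇒   f'(x) = 9·x^2
  g(x) = 1 - e^(-x^2)   ⇒   g'(x) = 2·x·e^(-x^2)
  lim(x→0) f'(x)/g'(x) = lim(x→0) (9·x^2)/(2·x·e^(-x^2))
  = 0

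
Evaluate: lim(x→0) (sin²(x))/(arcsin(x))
This is a 0/0 indeterminate form.

Apply L'Hôpital's rule: differentiate numerator and denominator separately.
  f(x) = sin(x)^2   ⇒   f'(x) = 2·sin(x)·cos(x)
  g(x) = asin(x)   ⇒   g'(x) = 1/sqrt(1 - x^2)
  lim(x→0) f'(x)/g'(x) = lim(x→0) (2·sin(x)·cos(x))/(1/sqrt(1 - x^2))
  = 0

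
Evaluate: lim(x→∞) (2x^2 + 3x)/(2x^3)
This is an ∞/∞ indeterminate form.

Apply L'Hôpital's rule: differentiate numerator and denominator separately.
  f(x) = 2·x^2 + 3·x   ⇒   f'(x) = 4·x + 3
  g(x) = 2·x^3   ⇒   g'(x) = 6·x^2
  lim(x→∞) f'(x)/g'(x) = lim(x→∞) (4·x + 3)/(6·x^2)
  = 0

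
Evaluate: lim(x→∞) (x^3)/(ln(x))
This is an ∞/∞ indeterminate form.

Apply L'Hôpital's rule: differentiate numerator and denominator separately.
  f(x) = x^3   ⇒   f'(x) = 3·x^2
  g(x) = ln(x)   ⇒   g'(x) = 1/x
  lim(x→∞) f'(x)/g'(x) = lim(x→∞) (3·x^2)/(1/x)
  = ∞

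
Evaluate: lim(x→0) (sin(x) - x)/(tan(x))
This is a 0/0 indeterminate form.

Apply L'Hôpital's rule: differentiate numerator and denominator separately.
  f(x) = -x + sin(x)   ⇒   f'(x) = cos(x) - 1
  g(x) = tan(x)   ⇒   g'(x) = tan(x)^2 + 1
  lim(x→0) f'(x)/g'(x) = lim(x→0) (cos(x) - 1)/(tan(x)^2 + 1)
  = 0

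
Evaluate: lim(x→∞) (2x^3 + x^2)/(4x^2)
This is an ∞/∞ indeterminate form.

Apply L'Hôpital's rule: differentiate numerator and denominator separately.
  f(x) = 2·x^3 + x^2   ⇒   f'(x) = 6·x^2 + 2·x
  g(x) = 4·x^2   ⇒   g'(x) = 8·x
  lim(x→∞) f'(x)/g'(x) = lim(x→∞) (6·x^2 + 2·x)/(8·x)
  = ∞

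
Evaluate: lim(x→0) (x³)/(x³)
This is a 0/0 indeterminate form.

Apply L'Hôpital's rule: differentiate numerator and denominator separately.
  f(x) = x^3   ⇒   f'(x) = 3·x^2
  g(x) = x^3   ⇒   g'(x) = 3·x^2
  lim(x→0) f'(x)/g'(x) = lim(x→0) (3·x^2)/(3·x^2)
  = 1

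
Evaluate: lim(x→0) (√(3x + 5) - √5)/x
This is a standard limit.

Factor or rationalize the expression:
  lim(x→0) (√(3x + 5) - √5)/x = 3·sqrt(5)/10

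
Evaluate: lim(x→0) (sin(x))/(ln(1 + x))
This is a 0/0 indeterminate form.

Apply L'Hôpital's rule: differentiate numerator and denominator separately.
  f(x) = sin(x)   ⇒   f'(x) = cos(x)
  g(x) = ln(x + 1)   ⇒   g'(x) = 1/(x + 1)
  lim(x→0) f'(x)/g'(x) = lim(x→0) (cos(x))/(1/(x + 1))
  = 1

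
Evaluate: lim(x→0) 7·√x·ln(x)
This is a 0·∞ indeterminate form.

Rewrite 0·∞ as a quotient (0/0 or ∞/∞ form), then apply L'Hôpital's rule:
  lim(x→0) 7·√x·ln(x) = 0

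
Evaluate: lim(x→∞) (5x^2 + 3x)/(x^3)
This is an ∞/∞ indeterminate form.

Apply L'Hôpital's rule: differentiate numerator and denominator separately.
  f(x) = 5·x^2 + 3·x   ⇒   f'(x) = 10·x + 3
  g(x) = x^3   ⇒   g'(x) = 3·x^2
  lim(x→∞) f'(x)/g'(x) = lim(x→∞) (10·x + 3)/(3·x^2)
  = 0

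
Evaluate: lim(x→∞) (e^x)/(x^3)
This is an ∞/∞ indeterminate form.

Apply L'Hôpital's rule: differentiate numerator and denominator separately.
  f(x) = e^(x)   ⇒   f'(x) = e^(x)
  g(x) = x^3   ⇒   g'(x) = 3·x^2
  lim(x→∞) f'(x)/g'(x) = lim(x→∞) (e^(x))/(3·x^2)
  = ∞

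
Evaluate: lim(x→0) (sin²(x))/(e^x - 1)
This is a 0/0 indeterminate form.

Apply L'Hôpital's rule: differentiate numerator and denominator separately.
  f(x) = sin(x)^2   ⇒   f'(x) = 2·sin(x)·cos(x)
  g(x) = e^(x) - 1   ⇒   g'(x) = e^(x)
  lim(x→0) f'(x)/g'(x) = lim(x→0) (2·sin(x)·cos(x))/(e^(x))
  = 0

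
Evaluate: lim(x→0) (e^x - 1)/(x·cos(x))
This is a 0/0 indeterminate form.

Apply L'Hôpital's rule: differentiate numerator and denominator separately.
  f(x) = e^(x) - 1   ⇒   f'(x) = e^(x)
  g(x) = x·cos(x)   ⇒   g'(x) = -x·sin(x) + cos(x)
  lim(x→0) f'(x)/g'(x) = lim(x→0) (e^(x))/(-x·sin(x) + cos(x))
  = 1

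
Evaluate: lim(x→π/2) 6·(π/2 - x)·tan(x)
This is a 0·∞ indeterminate form.

Rewrite 0·∞ as a quotient (0/0 or ∞/∞ form), then apply L'Hôpital's rule:
  lim(x→π/2) 6·(π/2 - x)·tan(x) = 6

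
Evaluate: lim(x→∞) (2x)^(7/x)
This is an exponential indeterminate form.

For exponential indeterminate forms, take the natural log:
  Let L = lim(x→∞) (2x)^(7/x)
  Then ln(L) = lim(x→∞) [exponent × ln(base)]
  Evaluate using L'Hôpital or standard limits, then exponentiate.
  L = 1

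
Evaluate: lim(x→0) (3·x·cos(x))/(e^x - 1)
This is a 0/0 indeterminate form.

Apply L'Hôpital's rule: differentiate numerator and denominator separately.
  f(x) = 3·x·cos(x)   ⇒   f'(x) = -3·x·sin(x) + 3·cos(x)
  g(x) = e^(x) - 1   ⇒   g'(x) = e^(x)
  lim(x→0) f'(x)/g'(x) = lim(x→0) (-3·x·sin(x) + 3·cos(x))/(e^(x))
  = 3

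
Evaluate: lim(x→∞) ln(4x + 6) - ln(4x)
This is an ∞-∞ indeterminate form.

Combine fractions or rationalize to convert ∞-∞ to 0/0 form:
  lim(x→∞) ln(4x + 6) - ln(4x) = 0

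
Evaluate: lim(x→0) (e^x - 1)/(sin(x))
This is a 0/0 indeterminate form.

Apply L'Hôpital's rule: differentiate numerator and denominator separately.
  f(x) = e^(x) - 1   ⇒   f'(x) = e^(x)
  g(x) = sin(x)   ⇒   g'(x) = cos(x)
  lim(x→0) f'(x)/g'(x) = lim(x→0) (e^(x))/(cos(x))
  = 1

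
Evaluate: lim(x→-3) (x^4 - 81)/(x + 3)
This is a standard limit.

Factor or rationalize the expression:
  lim(x→-3) (x^4 - 81)/(x + 3) = -108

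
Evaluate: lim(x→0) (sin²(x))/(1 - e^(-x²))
This is a 0/0 indeterminate form.

Apply L'Hôpital's rule: differentiate numerator and denominator separately.
  f(x) = sin(x)^2   ⇒   f'(x) = 2·sin(x)·cos(x)
  g(x) = 1 - e^(-x^2)   ⇒   g'(x) = 2·x·e^(-x^2)
  lim(x→0) f'(x)/g'(x) = lim(x→0) (2·sin(x)·cos(x))/(2·x·e^(-x^2))
  = 1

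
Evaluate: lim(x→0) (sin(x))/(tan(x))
This is a 0/0 indeterminate form.

Apply L'Hôpital's rule: differentiate numerator and denominator separately.
  f(x) = sin(x)   ⇒   f'(x) = cos(x)
  g(x) = tan(x)   ⇒   g'(x) = tan(x)^2 + 1
  lim(x→0) f'(x)/g'(x) = lim(x→0) (cos(x))/(tan(x)^2 + 1)
  = 1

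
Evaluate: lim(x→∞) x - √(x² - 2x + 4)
This is an ∞-∞ indeterminate form.

Combine fractions or rationalize to convert ∞-∞ to 0/0 form:
  lim(x→∞) x - √(x² - 2x + 4) = 1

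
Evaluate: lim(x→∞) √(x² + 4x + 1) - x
This is an ∞-∞ indeterminate form.

Combine fractions or rationalize to convert ∞-∞ to 0/0 form:
  lim(x→∞) √(x² + 4x + 1) - x = 2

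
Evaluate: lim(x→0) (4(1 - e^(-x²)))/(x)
This is a 0/0 indeterminate form.

Apply L'Hôpital's rule: differentiate numerator and denominator separately.
  f(x) = 4 - 4·e^(-x^2)   ⇒   f'(x) = 8·x·e^(-x^2)
  g(x) = x   ⇒   g'(x) = 1
  lim(x→0) f'(x)/g'(x) = lim(x→0) (8·x·e^(-x^2))/(1)
  = 0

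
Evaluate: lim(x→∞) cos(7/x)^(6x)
This is an exponential indeterminate form.

For exponential indeterminate forms, take the natural log:
  Let L = lim(x→∞) cos(7/x)^(6x)
  Then ln(L) = lim(x→∞) [exponent × ln(base)]
  Evaluate using L'Hôpital or standard limits, then exponentiate.
  L = 1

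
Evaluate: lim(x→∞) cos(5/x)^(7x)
This is an exponential indeterminate form.

For exponential indeterminate forms, take the natural log:
  Let L = lim(x→∞) cos(5/x)^(7x)
  Then ln(L) = lim(x→∞) [exponent × ln(base)]
  Evaluate using L'Hôpital or standard limits, then exponentiate.
  L = 1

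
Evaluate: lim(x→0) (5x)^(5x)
This is an exponential indeterminate form.

For exponential indeterminate forms, take the natural log:
  Let L = lim(x→0) (5x)^(5x)
  Then ln(L) = lim(x→0) [exponent × ln(base)]
  Evaluate using L'Hôpital or standard limits, then exponentiate.
  L = 1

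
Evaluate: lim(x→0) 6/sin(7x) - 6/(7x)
This is an ∞-∞ indeterminate form.

Combine fractions or rationalize to convert ∞-∞ to 0/0 form:
  lim(x→0) 6/sin(7x) - 6/(7x) = 0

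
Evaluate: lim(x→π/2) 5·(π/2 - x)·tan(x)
This is a 0·∞ indeterminate form.

Rewrite 0·∞ as a quotient (0/0 or ∞/∞ form), then apply L'Hôpital's rule:
  lim(x→π/2) 5·(π/2 - x)·tan(x) = 5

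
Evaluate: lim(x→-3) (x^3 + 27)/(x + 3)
This is a standard limit.

Factor or rationalize the expression:
  lim(x→-3) (x^3 + 27)/(x + 3) = 27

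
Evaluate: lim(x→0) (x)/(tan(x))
This is a 0/0 indeterminate form.

Apply L'Hôpital's rule: differentiate numerator and denominator separately.
  f(x) = x   ⇒   f'(x) = 1
  g(x) = tan(x)   ⇒   g'(x) = tan(x)^2 + 1
  lim(x→0) f'(x)/g'(x) = lim(x→0) (1)/(tan(x)^2 + 1)
  = 1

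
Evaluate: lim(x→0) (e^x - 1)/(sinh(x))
This is a 0/0 indeterminate form.

Apply L'Hôpital's rule: differentiate numerator and denominator separately.
  f(x) = e^(x) - 1   ⇒   f'(x) = e^(x)
  g(x) = sinh(x)   ⇒   g'(x) = cosh(x)
  lim(x→0) f'(x)/g'(x) = lim(x→0) (e^(x))/(cosh(x))
  = 1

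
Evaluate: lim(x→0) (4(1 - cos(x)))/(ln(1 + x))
This is a 0/0 indeterminate form.

Apply L'Hôpital's rule: differentiate numerator and denominator separately.
  f(x) = 4 - 4·cos(x)   ⇒   f'(x) = 4·sin(x)
  g(x) = ln(x + 1)   ⇒   g'(x) = 1/(x + 1)
  lim(x→0) f'(x)/g'(x) = lim(x→0) (4·sin(x))/(1/(x + 1))
  = 0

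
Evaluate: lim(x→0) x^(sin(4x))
This is an exponential indeterminate form.

For exponential indeterminate forms, take the natural log:
  Let L = lim(x→0) x^(sin(4x))
  Then ln(L) = lim(x→0) [exponent × ln(base)]
  Evaluate using L'Hôpital or standard limits, then exponentiate.
  L = 1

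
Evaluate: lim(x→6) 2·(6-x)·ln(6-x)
This is a 0·∞ indeterminate form.

Rewrite 0·∞ as a quotient (0/0 or ∞/∞ form), then apply L'Hôpital's rule:
  lim(x→6) 2·(6-x)·ln(6-x) = 0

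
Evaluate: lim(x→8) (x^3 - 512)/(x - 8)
This is a standard limit.

Factor or rationalize the expression:
  lim(x→8) (x^3 - 512)/(x - 8) = 192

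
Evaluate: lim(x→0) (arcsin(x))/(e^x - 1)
This is a 0/0 indeterminate form.

Apply L'Hôpital's rule: differentiate numerator and denominator separately.
  f(x) = asin(x)   ⇒   f'(x) = 1/sqrt(1 - x^2)
  g(x) = e^(x) - 1   ⇒   g'(x) = e^(x)
  lim(x→0) f'(x)/g'(x) = lim(x→0) (1/sqrt(1 - x^2))/(e^(x))
  = 1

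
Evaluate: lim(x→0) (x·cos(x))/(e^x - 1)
This is a 0/0 indeterminate form.

Apply L'Hôpital's rule: differentiate numerator and denominator separately.
  f(x) = x·cos(x)   ⇒   f'(x) = -x·sin(x) + cos(x)
  g(x) = e^(x) - 1   ⇒   g'(x) = e^(x)
  lim(x→0) f'(x)/g'(x) = lim(x→0) (-x·sin(x) + cos(x))/(e^(x))
  = 1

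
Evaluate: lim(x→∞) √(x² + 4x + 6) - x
This is an ∞-∞ indeterminate form.

Combine fractions or rationalize to convert ∞-∞ to 0/0 form:
  lim(x→∞) √(x² + 4x + 6) - x = 2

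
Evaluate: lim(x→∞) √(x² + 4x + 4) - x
This is an ∞-∞ indeterminate form.

Combine fractions or rationalize to convert ∞-∞ to 0/0 form:
  lim(x→∞) √(x² + 4x + 4) - x = 2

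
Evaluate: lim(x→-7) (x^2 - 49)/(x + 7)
This is a standard limit.

Factor or rationalize the expression:
  lim(x→-7) (x^2 - 49)/(x + 7) = -14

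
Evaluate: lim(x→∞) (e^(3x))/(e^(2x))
This is an ∞/∞ indeterminate form.

Apply L'Hôpital's rule: differentiate numerator and denominator separately.
  f(x) = e^(3·x)   ⇒   f'(x) = 3·e^(3·x)
  g(x) = e^(2·x)   ⇒   g'(x) = 2·e^(2·x)
  lim(x→∞) f'(x)/g'(x) = lim(x→∞) (3·e^(3·x))/(2·e^(2·x))
  = ∞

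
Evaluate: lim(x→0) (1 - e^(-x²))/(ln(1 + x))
This is a 0/0 indeterminate form.

Apply L'Hôpital's rule: differentiate numerator and denominator separately.
  f(x) = 1 - e^(-x^2)   ⇒   f'(x) = 2·x·e^(-x^2)
  g(x) = ln(x + 1)   ⇒   g'(x) = 1/(x + 1)
  lim(x→0) f'(x)/g'(x) = lim(x→0) (2·x·e^(-x^2))/(1/(x + 1))
  = 0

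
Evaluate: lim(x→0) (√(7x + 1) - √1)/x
This is a standard limit.

Factor or rationalize the expression:
  lim(x→0) (√(7x + 1) - √1)/x = 7/2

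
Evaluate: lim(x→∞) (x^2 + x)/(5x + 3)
This is an ∞/∞ indeterminate form.

Apply L'Hôpital's rule: differentiate numerator and denominator separately.
  f(x) = x^2 + x   ⇒   f'(x) = 2·x + 1
  g(x) = 5·x + 3   ⇒   g'(x) = 5
  lim(x→∞) f'(x)/g'(x) = lim(x→∞) (2·x + 1)/(5)
  = ∞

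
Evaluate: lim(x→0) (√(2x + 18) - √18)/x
This is a standard limit.

Factor or rationalize the expression:
  lim(x→0) (√(2x + 18) - √18)/x = sqrt(2)/6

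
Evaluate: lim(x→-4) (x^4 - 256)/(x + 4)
This is a standard limit.

Factor or rationalize the expression:
  lim(x→-4) (x^4 - 256)/(x + 4) = -256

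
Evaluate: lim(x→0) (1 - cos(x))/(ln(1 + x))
This is a 0/0 indeterminate form.

Apply L'Hôpital's rule: differentiate numerator and denominator separately.
  f(x) = 1 - cos(x)   ⇒   f'(x) = sin(x)
  g(x) = ln(x + 1)   ⇒   g'(x) = 1/(x + 1)
  lim(x→0) f'(x)/g'(x) = lim(x→0) (sin(x))/(1/(x + 1))
  = 0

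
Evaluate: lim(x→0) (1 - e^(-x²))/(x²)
This is a 0/0 indeterminate form.

Apply L'Hôpital's rule: differentiate numerator and denominator separately.
  f(x) = 1 - e^(-x^2)   ⇒   f'(x) = 2·x·e^(-x^2)
  g(x) = x^2   ⇒   g'(x) = 2·x
  lim(x→0) f'(x)/g'(x) = lim(x→0) (2·x·e^(-x^2))/(2·x)
  = 1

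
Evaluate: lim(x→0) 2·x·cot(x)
This is a 0·∞ indeterminate form.

Rewrite 0·∞ as a quotient (0/0 or ∞/∞ form), then apply L'Hôpital's rule:
  lim(x→0) 2·x·cot(x) = 2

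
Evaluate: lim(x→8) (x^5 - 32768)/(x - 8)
This is a standard limit.

Factor or rationalize the expression:
  lim(x→8) (x^5 - 32768)/(x - 8) = 20480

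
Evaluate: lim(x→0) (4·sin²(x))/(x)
This is a 0/0 indeterminate form.

Apply L'Hôpital's rule: differentiate numerator and denominator separately.
  f(x) = 4·sin(x)^2   ⇒   f'(x) = 8·sin(x)·cos(x)
  g(x) = x   ⇒   g'(x) = 1
  lim(x→0) f'(x)/g'(x) = lim(x→0) (8·sin(x)·cos(x))/(1)
  = 0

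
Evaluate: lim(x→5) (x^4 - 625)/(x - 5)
This is a standard limit.

Factor or rationalize the expression:
  lim(x→5) (x^4 - 625)/(x - 5) = 500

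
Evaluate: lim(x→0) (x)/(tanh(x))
This is a 0/0 indeterminate form.

Apply L'Hôpital's rule: differentiate numerator and denominator separately.
  f(x) = x   ⇒   f'(x) = 1
  g(x) = tanh(x)   ⇒   g'(x) = 1 - tanh(x)^2
  lim(x→0) f'(x)/g'(x) = lim(x→0) (1)/(1 - tanh(x)^2)
  = 1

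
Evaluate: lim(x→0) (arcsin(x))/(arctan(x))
This is a 0/0 indeterminate form.

Apply L'Hôpital's rule: differentiate numerator and denominator separately.
  f(x) = asin(x)   ⇒   f'(x) = 1/sqrt(1 - x^2)
  g(x) = atan(x)   ⇒   g'(x) = 1/(x^2 + 1)
  lim(x→0) f'(x)/g'(x) = lim(x→0) (1/sqrt(1 - x^2))/(1/(x^2 + 1))
  = 1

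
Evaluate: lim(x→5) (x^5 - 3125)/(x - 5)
This is a standard limit.

Factor or rationalize the expression:
  lim(x→5) (x^5 - 3125)/(x - 5) = 3125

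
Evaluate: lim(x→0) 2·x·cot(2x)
This is a 0·∞ indeterminate form.

Rewrite 0·∞ as a quotient (0/0 or ∞/∞ form), then apply L'Hôpital's rule:
  lim(x→0) 2·x·cot(2x) = 1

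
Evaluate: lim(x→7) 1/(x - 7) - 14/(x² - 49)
This is an ∞-∞ indeterminate form.

Combine fractions or rationalize to convert ∞-∞ to 0/0 form:
  lim(x→7) 1/(x - 7) - 14/(x² - 49) = 1/14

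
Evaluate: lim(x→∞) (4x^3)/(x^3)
This is an ∞/∞ indeterminate form.

Apply L'Hôpital's rule: differentiate numerator and denominator separately.
  f(x) = 4·x^3   ⇒   f'(x) = 12·x^2
  g(x) = x^3   ⇒   g'(x) = 3·x^2
  lim(x→∞) f'(x)/g'(x) = lim(x→∞) (12·x^2)/(3·x^2)
  = 4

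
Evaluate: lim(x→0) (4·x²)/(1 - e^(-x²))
This is a 0/0 indeterminate form.

Apply L'Hôpital's rule: differentiate numerator and denominator separately.
  f(x) = 4·x^2   ⇒   f'(x) = 8·x
  g(x) = 1 - e^(-x^2)   ⇒   g'(x) = 2·x·e^(-x^2)
  lim(x→0) f'(x)/g'(x) = lim(x→0) (8·x)/(2·x·e^(-x^2))
  = 4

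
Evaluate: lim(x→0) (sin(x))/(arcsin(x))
This is a 0/0 indeterminate form.

Apply L'Hôpital's rule: differentiate numerator and denominator separately.
  f(x) = sin(x)   ⇒   f'(x) = cos(x)
  g(x) = asin(x)   ⇒   g'(x) = 1/sqrt(1 - x^2)
  lim(x→0) f'(x)/g'(x) = lim(x→0) (cos(x))/(1/sqrt(1 - x^2))
  = 1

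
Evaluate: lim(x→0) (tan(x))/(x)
This is a 0/0 indeterminate form.

Apply L'Hôpital's rule: differentiate numerator and denominator separately.
  f(x) = tan(x)   ⇒   f'(x) = tan(x)^2 + 1
  g(x) = x   ⇒   g'(x) = 1
  lim(x→0) f'(x)/g'(x) = lim(x→0) (tan(x)^2 + 1)/(1)
  = 1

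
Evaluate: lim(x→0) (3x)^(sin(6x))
This is an exponential indeterminate form.

For exponential indeterminate forms, take the natural log:
  Let L = lim(x→0) (3x)^(sin(6x))
  Then ln(L) = lim(x→0) [exponent × ln(base)]
  Evaluate using L'Hôpital or standard limits, then exponentiate.
  L = 1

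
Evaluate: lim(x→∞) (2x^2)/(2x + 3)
This is an ∞/∞ indeterminate form.

Apply L'Hôpital's rule: differentiate numerator and denominator separately.
  f(x) = 2·x^2   ⇒   f'(x) = 4·x
  g(x) = 2·x + 3   ⇒   g'(x) = 2
  lim(x→∞) f'(x)/g'(x) = lim(x→∞) (4·x)/(2)
  = ∞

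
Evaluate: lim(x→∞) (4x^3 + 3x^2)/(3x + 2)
This is an ∞/∞ indeterminate form.

Apply L'Hôpital's rule: differentiate numerator and denominator separately.
  f(x) = 4·x^3 + 3·x^2   ⇒   f'(x) = 12·x^2 + 6·x
  g(x) = 3·x + 2   ⇒   g'(x) = 3
  lim(x→∞) f'(x)/g'(x) = lim(x→∞) (12·x^2 + 6·x)/(3)
  = ∞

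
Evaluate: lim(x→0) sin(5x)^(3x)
This is an exponential indeterminate form.

For exponential indeterminate forms, take the natural log:
  Let L = lim(x→0) sin(5x)^(3x)
  Then ln(L) = lim(x→0) [exponent × ln(base)]
  Evaluate using L'Hôpital or standard limits, then exponentiate.
  L = 1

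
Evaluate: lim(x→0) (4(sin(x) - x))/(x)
This is a 0/0 indeterminate form.

Apply L'Hôpital's rule: differentiate numerator and denominator separately.
  f(x) = -4·x + 4·sin(x)   ⇒   f'(x) = 4·cos(x) - 4
  g(x) = x   ⇒   g'(x) = 1
  lim(x→0) f'(x)/g'(x) = lim(x→0) (4·cos(x) - 4)/(1)
  = 0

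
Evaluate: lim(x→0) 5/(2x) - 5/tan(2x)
This is an ∞-∞ indeterminate form.

Combine fractions or rationalize to convert ∞-∞ to 0/0 form:
  lim(x→0) 5/(2x) - 5/tan(2x) = 0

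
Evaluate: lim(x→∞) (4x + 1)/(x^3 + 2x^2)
This is an ∞/∞ indeterminate form.

Apply L'Hôpital's rule: differentiate numerator and denominator separately.
  f(x) = 4·x + 1   ⇒   f'(x) = 4
  g(x) = x^3 + 2·x^2   ⇒   g'(x) = 3·x^2 + 4·x
  lim(x→∞) f'(x)/g'(x) = lim(x→∞) (4)/(3·x^2 + 4·x)
  = 0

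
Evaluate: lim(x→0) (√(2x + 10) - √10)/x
This is a standard limit.

Factor or rationalize the expression:
  lim(x→0) (√(2x + 10) - √10)/x = sqrt(10)/10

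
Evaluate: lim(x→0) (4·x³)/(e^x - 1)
This is a 0/0 indeterminate form.

Apply L'Hôpital's rule: differentiate numerator and denominator separately.
  f(x) = 4·x^3   ⇒   f'(x) = 12·x^2
  g(x) = e^(x) - 1   ⇒   g'(x) = e^(x)
  lim(x→0) f'(x)/g'(x) = lim(x→0) (12·x^2)/(e^(x))
  = 0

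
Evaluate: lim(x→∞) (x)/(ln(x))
This is an ∞/∞ indeterminate form.

Apply L'Hôpital's rule: differentiate numerator and denominator separately.
  f(x) = x   ⇒   f'(x) = 1
  g(x) = ln(x)   ⇒   g'(x) = 1/x
  lim(x→∞) f'(x)/g'(x) = lim(x→∞) (1)/(1/x)
  = ∞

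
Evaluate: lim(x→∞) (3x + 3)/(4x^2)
This is an ∞/∞ indeterminate form.

Apply L'Hôpital's rule: differentiate numerator and denominator separately.
  f(x) = 3·x + 3   ⇒   f'(x) = 3
  g(x) = 4·x^2   ⇒   g'(x) = 8·x
  lim(x→∞) f'(x)/g'(x) = lim(x→∞) (3)/(8·x)
  = 0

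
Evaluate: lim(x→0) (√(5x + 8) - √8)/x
This is a standard limit.

Factor or rationalize the expression:
  lim(x→0) (√(5x + 8) - √8)/x = 5·sqrt(2)/8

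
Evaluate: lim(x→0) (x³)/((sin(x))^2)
This is a 0/0 indeterminate form.

Apply L'Hôpital's rule: differentiate numerator and denominator separately.
  f(x) = x^3   ⇒   f'(x) = 3·x^2
  g(x) = sin(x)^2   ⇒   g'(x) = 2·sin(x)·cos(x)
  lim(x→0) f'(x)/g'(x) = lim(x→0) (3·x^2)/(2·sin(x)·cos(x))
  = 0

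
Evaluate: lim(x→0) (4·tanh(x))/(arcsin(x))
This is a 0/0 indeterminate form.

Apply L'Hôpital's rule: differentiate numerator and denominator separately.
  f(x) = 4·tanh(x)   ⇒   f'(x) = 4 - 4·tanh(x)^2
  g(x) = asin(x)   ⇒   g'(x) = 1/sqrt(1 - x^2)
  lim(x→0) f'(x)/g'(x) = lim(x→0) (4 - 4·tanh(x)^2)/(1/sqrt(1 - x^2))
  = 4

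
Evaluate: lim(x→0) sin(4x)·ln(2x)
This is a 0·∞ indeterminate form.

Rewrite 0·∞ as a quotient (0/0 or ∞/∞ form), then apply L'Hôpital's rule:
  lim(x→0) sin(4x)·ln(2x) = 0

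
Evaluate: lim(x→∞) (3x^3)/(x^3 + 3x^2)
This is an ∞/∞ indeterminate form.

Apply L'Hôpital's rule: differentiate numerator and denominator separately.
  f(x) = 3·x^3   ⇒   f'(x) = 9·x^2
  g(x) = x^3 + 3·x^2   ⇒   g'(x) = 3·x^2 + 6·x
  lim(x→∞) f'(x)/g'(x) = lim(x→∞) (9·x^2)/(3·x^2 + 6·x)
  = 3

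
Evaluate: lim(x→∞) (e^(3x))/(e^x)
This is an ∞/∞ indeterminate form.

Apply L'Hôpital's rule: differentiate numerator and denominator separately.
  f(x) = e^(3·x)   ⇒   f'(x) = 3·e^(3·x)
  g(x) = e^(x)   ⇒   g'(x) = e^(x)
  lim(x→∞) f'(x)/g'(x) = lim(x→∞) (3·e^(3·x))/(e^(x))
  = ∞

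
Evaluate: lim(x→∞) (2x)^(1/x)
This is an exponential indeterminate form.

For exponential indeterminate forms, take the natural log:
  Let L = lim(x→∞) (2x)^(1/x)
  Then ln(L) = lim(x→∞) [exponent × ln(base)]
  Evaluate using L'Hôpital or standard limits, then exponentiate.
  L = 1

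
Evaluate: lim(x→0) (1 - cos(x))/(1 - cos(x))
This is a 0/0 indeterminate form.

Apply L'Hôpital's rule: differentiate numerator and denominator separately.
  f(x) = 1 - cos(x)   ⇒   f'(x) = sin(x)
  g(x) = 1 - cos(x)   ⇒   g'(x) = sin(x)
  lim(x→0) f'(x)/g'(x) = lim(x→0) (sin(x))/(sin(x))
  = 1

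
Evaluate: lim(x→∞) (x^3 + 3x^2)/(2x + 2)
This is an ∞/∞ indeterminate form.

Apply L'Hôpital's rule: differentiate numerator and denominator separately.
  f(x) = x^3 + 3·x^2   ⇒   f'(x) = 3·x^2 + 6·x
  g(x) = 2·x + 2   ⇒   g'(x) = 2
  lim(x→∞) f'(x)/g'(x) = lim(x→∞) (3·x^2 + 6·x)/(2)
  = ∞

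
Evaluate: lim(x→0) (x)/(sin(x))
This is a 0/0 indeterminate form.

Apply L'Hôpital's rule: differentiate numerator and denominator separately.
  f(x) = x   ⇒   f'(x) = 1
  g(x) = sin(x)   ⇒   g'(x) = cos(x)
  lim(x→0) f'(x)/g'(x) = lim(x→0) (1)/(cos(x))
  = 1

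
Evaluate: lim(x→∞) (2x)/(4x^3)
This is an ∞/∞ indeterminate form.

Apply L'Hôpital's rule: differentiate numerator and denominator separately.
  f(x) = 2·x   ⇒   f'(x) = 2
  g(x) = 4·x^3   ⇒   g'(x) = 12·x^2
  lim(x→∞) f'(x)/g'(x) = lim(x→∞) (2)/(12·x^2)
  = 0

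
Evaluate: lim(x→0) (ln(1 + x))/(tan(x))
This is a 0/0 indeterminate form.

Apply L'Hôpital's rule: differentiate numerator and denominator separately.
  f(x) = ln(x + 1)   ⇒   f'(x) = 1/(x + 1)
  g(x) = tan(x)   ⇒   g'(x) = tan(x)^2 + 1
  lim(x→0) f'(x)/g'(x) = lim(x→0) (1/(x + 1))/(tan(x)^2 + 1)
  = 1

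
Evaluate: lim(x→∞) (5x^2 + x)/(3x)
This is an ∞/∞ indeterminate form.

Apply L'Hôpital's rule: differentiate numerator and denominator separately.
  f(x) = 5·x^2 + x   ⇒   f'(x) = 10·x + 1
  g(x) = 3·x   ⇒   g'(x) = 3
  lim(x→∞) f'(x)/g'(x) = lim(x→∞) (10·x + 1)/(3)
  = ∞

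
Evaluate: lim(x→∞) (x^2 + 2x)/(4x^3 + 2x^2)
This is an ∞/∞ indeterminate form.

Apply L'Hôpital's rule: differentiate numerator and denominator separately.
  f(x) = x^2 + 2·x   ⇒   f'(x) = 2·x + 2
  g(x) = 4·x^3 + 2·x^2   ⇒   g'(x) = 12·x^2 + 4·x
  lim(x→∞) f'(x)/g'(x) = lim(x→∞) (2·x + 2)/(12·x^2 + 4·x)
  = 0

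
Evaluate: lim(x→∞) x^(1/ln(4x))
This is an exponential indeterminate form.

For exponential indeterminate forms, take the natural log:
  Let L = lim(x→∞) x^(1/ln(4x))
  Then ln(L) = lim(x→∞) [exponent × ln(base)]
  Evaluate using L'Hôpital or standard limits, then exponentiate.
  L = e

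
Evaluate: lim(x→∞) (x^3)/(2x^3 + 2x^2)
This is an ∞/∞ indeterminate form.

Apply L'Hôpital's rule: differentiate numerator and denominator separately.
  f(x) = x^3   ⇒   f'(x) = 3·x^2
  g(x) = 2·x^3 + 2·x^2   ⇒   g'(x) = 6·x^2 + 4·x
  lim(x→∞) f'(x)/g'(x) = lim(x→∞) (3·x^2)/(6·x^2 + 4·x)
  = 1/2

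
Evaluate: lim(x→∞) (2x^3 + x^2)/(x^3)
This is an ∞/∞ indeterminate form.

Apply L'Hôpital's rule: differentiate numerator and denominator separately.
  f(x) = 2·x^3 + x^2   ⇒   f'(x) = 6·x^2 + 2·x
  g(x) = x^3   ⇒   g'(x) = 3·x^2
  lim(x→∞) f'(x)/g'(x) = lim(x→∞) (6·x^2 + 2·x)/(3·x^2)
  = 2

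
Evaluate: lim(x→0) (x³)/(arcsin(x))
This is a 0/0 indeterminate form.

Apply L'Hôpital's rule: differentiate numerator and denominator separately.
  f(x) = x^3   ⇒   f'(x) = 3·x^2
  g(x) = asin(x)   ⇒   g'(x) = 1/sqrt(1 - x^2)
  lim(x→0) f'(x)/g'(x) = lim(x→0) (3·x^2)/(1/sqrt(1 - x^2))
  = 0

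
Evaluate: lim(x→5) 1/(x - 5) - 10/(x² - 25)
This is an ∞-∞ indeterminate form.

Combine fractions or rationalize to convert ∞-∞ to 0/0 form:
  lim(x→5) 1/(x - 5) - 10/(x² - 25) = 1/10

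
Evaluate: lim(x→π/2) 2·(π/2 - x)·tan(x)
This is a 0·∞ indeterminate form.

Rewrite 0·∞ as a quotient (0/0 or ∞/∞ form), then apply L'Hôpital's rule:
  lim(x→π/2) 2·(π/2 - x)·tan(x) = 2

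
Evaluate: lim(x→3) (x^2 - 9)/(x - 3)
This is a standard limit.

Factor or rationalize the expression:
  lim(x→3) (x^2 - 9)/(x - 3) = 6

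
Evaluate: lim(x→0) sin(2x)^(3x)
This is an exponential indeterminate form.

For exponential indeterminate forms, take the natural log:
  Let L = lim(x→0) sin(2x)^(3x)
  Then ln(L) = lim(x→0) [exponent × ln(base)]
  Evaluate using L'Hôpital or standard limits, then exponentiate.
  L = 1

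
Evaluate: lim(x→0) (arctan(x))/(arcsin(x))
This is a 0/0 indeterminate form.

Apply L'Hôpital's rule: differentiate numerator and denominator separately.
  f(x) = atan(x)   ⇒   f'(x) = 1/(x^2 + 1)
  g(x) = asin(x)   ⇒   g'(x) = 1/sqrt(1 - x^2)
  lim(x→0) f'(x)/g'(x) = lim(x→0) (1/(x^2 + 1))/(1/sqrt(1 - x^2))
  = 1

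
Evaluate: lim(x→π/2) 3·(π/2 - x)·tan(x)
This is a 0·∞ indeterminate form.

Rewrite 0·∞ as a quotient (0/0 or ∞/∞ form), then apply L'Hôpital's rule:
  lim(x→π/2) 3·(π/2 - x)·tan(x) = 3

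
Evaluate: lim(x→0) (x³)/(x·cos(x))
This is a 0/0 indeterminate form.

Apply L'Hôpital's rule: differentiate numerator and denominator separately.
  f(x) = x^3   ⇒   f'(x) = 3·x^2
  g(x) = x·cos(x)   ⇒   g'(x) = -x·sin(x) + cos(x)
  lim(x→0) f'(x)/g'(x) = lim(x→0) (3·x^2)/(-x·sin(x) + cos(x))
  = 0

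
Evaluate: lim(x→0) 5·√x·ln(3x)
This is a 0·∞ indeterminate form.

Rewrite 0·∞ as a quotient (0/0 or ∞/∞ form), then apply L'Hôpital's rule:
  lim(x→0) 5·√x·ln(3x) = 0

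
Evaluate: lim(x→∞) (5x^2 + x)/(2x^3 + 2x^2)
This is an ∞/∞ indeterminate form.

Apply L'Hôpital's rule: differentiate numerator and denominator separately.
  f(x) = 5·x^2 + x   ⇒   f'(x) = 10·x + 1
  g(x) = 2·x^3 + 2·x^2   ⇒   g'(x) = 6·x^2 + 4·x
  lim(x→∞) f'(x)/g'(x) = lim(x→∞) (10·x + 1)/(6·x^2 + 4·x)
  = 0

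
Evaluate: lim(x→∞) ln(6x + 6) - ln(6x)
This is an ∞-∞ indeterminate form.

Combine fractions or rationalize to convert ∞-∞ to 0/0 form:
  lim(x→∞) ln(6x + 6) - ln(6x) = 0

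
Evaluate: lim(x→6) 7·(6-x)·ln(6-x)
This is a 0·∞ indeterminate form.

Rewrite 0·∞ as a quotient (0/0 or ∞/∞ form), then apply L'Hôpital's rule:
  lim(x→6) 7·(6-x)·ln(6-x) = 0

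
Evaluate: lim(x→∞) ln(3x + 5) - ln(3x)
This is an ∞-∞ indeterminate form.

Combine fractions or rationalize to convert ∞-∞ to 0/0 form:
  lim(x→∞) ln(3x + 5) - ln(3x) = 0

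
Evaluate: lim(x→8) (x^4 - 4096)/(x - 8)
This is a standard limit.

Factor or rationalize the expression:
  lim(x→8) (x^4 - 4096)/(x - 8) = 2048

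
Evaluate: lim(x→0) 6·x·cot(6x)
This is a 0·∞ indeterminate form.

Rewrite 0·∞ as a quotient (0/0 or ∞/∞ form), then apply L'Hôpital's rule:
  lim(x→0) 6·x·cot(6x) = 1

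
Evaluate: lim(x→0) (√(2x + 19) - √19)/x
This is a standard limit.

Factor or rationalize the expression:
  lim(x→0) (√(2x + 19) - √19)/x = sqrt(19)/19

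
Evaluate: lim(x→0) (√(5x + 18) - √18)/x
This is a standard limit.

Factor or rationalize the expression:
  lim(x→0) (√(5x + 18) - √18)/x = 5·sqrt(2)/12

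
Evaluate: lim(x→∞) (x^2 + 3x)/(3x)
This is an ∞/∞ indeterminate form.

Apply L'Hôpital's rule: differentiate numerator and denominator separately.
  f(x) = x^2 + 3·x   ⇒   f'(x) = 2·x + 3
  g(x) = 3·x   ⇒   g'(x) = 3
  lim(x→∞) f'(x)/g'(x) = lim(x→∞) (2·x + 3)/(3)
  = ∞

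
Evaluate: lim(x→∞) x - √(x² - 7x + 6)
This is an ∞-∞ indeterminate form.

Combine fractions or rationalize to convert ∞-∞ to 0/0 form:
  lim(x→∞) x - √(x² - 7x + 6) = 7/2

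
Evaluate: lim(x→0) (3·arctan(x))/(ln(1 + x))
This is a 0/0 indeterminate form.

Apply L'Hôpital's rule: differentiate numerator and denominator separately.
  f(x) = 3·atan(x)   ⇒   f'(x) = 3/(x^2 + 1)
  g(x) = ln(x + 1)   ⇒   g'(x) = 1/(x + 1)
  lim(x→0) f'(x)/g'(x) = lim(x→0) (3/(x^2 + 1))/(1/(x + 1))
  = 3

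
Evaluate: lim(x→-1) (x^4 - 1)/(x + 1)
This is a standard limit.

Factor or rationalize the expression:
  lim(x→-1) (x^4 - 1)/(x + 1) = -4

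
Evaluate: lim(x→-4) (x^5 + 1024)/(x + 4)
This is a standard limit.

Factor or rationalize the expression:
  lim(x→-4) (x^5 + 1024)/(x + 4) = 1280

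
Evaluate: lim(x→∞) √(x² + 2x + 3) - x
This is an ∞-∞ indeterminate form.

Combine fractions or rationalize to convert ∞-∞ to 0/0 form:
  lim(x→∞) √(x² + 2x + 3) - x = 1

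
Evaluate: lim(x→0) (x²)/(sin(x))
This is a 0/0 indeterminate form.

Apply L'Hôpital's rule: differentiate numerator and denominator separately.
  f(x) = x^2   ⇒   f'(x) = 2·x
  g(x) = sin(x)   ⇒   g'(x) = cos(x)
  lim(x→0) f'(x)/g'(x) = lim(x→0) (2·x)/(cos(x))
  = 0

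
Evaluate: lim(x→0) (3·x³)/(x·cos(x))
This is a 0/0 indeterminate form.

Apply L'Hôpital's rule: differentiate numerator and denominator separately.
  f(x) = 3·x^3   ⇒   f'(x) = 9·x^2
  g(x) = x·cos(x)   ⇒   g'(x) = -x·sin(x) + cos(x)
  lim(x→0) f'(x)/g'(x) = lim(x→0) (9·x^2)/(-x·sin(x) + cos(x))
  = 0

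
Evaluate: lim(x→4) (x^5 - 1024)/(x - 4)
This is a standard limit.

Factor or rationalize the expression:
  lim(x→4) (x^5 - 1024)/(x - 4) = 1280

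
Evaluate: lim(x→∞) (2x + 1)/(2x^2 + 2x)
This is an ∞/∞ indeterminate form.

Apply L'Hôpital's rule: differentiate numerator and denominator separately.
  f(x) = 2·x + 1   ⇒   f'(x) = 2
  g(x) = 2·x^2 + 2·x   ⇒   g'(x) = 4·x + 2
  lim(x→∞) f'(x)/g'(x) = lim(x→∞) (2)/(4·x + 2)
  = 0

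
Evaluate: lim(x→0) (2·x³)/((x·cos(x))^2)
This is a 0/0 indeterminate form.

Apply L'Hôpital's rule: differentiate numerator and denominator separately.
  f(x) = 2·x^3   ⇒   f'(x) = 6·x^2
  g(x) = x^2·cos(x)^2   ⇒   g'(x) = -2·x^2·sin(x)·cos(x) + 2·x·cos(x)^2
  lim(x→0) f'(x)/g'(x) = lim(x→0) (6·x^2)/(-2·x^2·sin(x)·cos(x) + 2·x·cos(x)^2)
  = 0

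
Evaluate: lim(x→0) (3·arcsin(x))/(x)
This is a 0/0 indeterminate form.

Apply L'Hôpital's rule: differentiate numerator and denominator separately.
  f(x) = 3·asin(x)   ⇒   f'(x) = 3/sqrt(1 - x^2)
  g(x) = x   ⇒   g'(x) = 1
  lim(x→0) f'(x)/g'(x) = lim(x→0) (3/sqrt(1 - x^2))/(1)
  = 3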